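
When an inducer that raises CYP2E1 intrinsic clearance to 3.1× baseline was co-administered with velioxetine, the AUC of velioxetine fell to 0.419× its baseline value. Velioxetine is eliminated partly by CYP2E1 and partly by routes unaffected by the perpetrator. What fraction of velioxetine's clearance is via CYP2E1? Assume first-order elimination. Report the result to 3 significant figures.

0.660

Let x = fm,CYP2E1. Because AUC ∝ 1/CL, relative clearance rose to 1/0.419 = 2.387.
Only the CYP2E1 route changed, so 2.387 = x·3.1 + (1 − x), giving x = 0.660.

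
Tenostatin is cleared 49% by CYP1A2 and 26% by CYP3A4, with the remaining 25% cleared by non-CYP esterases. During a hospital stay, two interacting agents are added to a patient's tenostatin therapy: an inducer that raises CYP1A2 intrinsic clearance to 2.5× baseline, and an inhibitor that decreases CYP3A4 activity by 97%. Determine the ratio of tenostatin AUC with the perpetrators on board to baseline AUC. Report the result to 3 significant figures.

0.674

The CYP1A2 pathway (49% of clearance) increases to 2.5× activity: 0.49 × 2.5 = 1.225.
The CYP3A4 pathway (26% of clearance) drops to 0.03× activity: 0.26 × 0.03 = 0.0078.
Non-CYP routes (25%) are unchanged.
Relative clearance = 1.225 + 0.0078 + 0.25 = 1.4828.
AUC ∝ 1/CL: fold-change = 1 / 1.4828 = 0.674.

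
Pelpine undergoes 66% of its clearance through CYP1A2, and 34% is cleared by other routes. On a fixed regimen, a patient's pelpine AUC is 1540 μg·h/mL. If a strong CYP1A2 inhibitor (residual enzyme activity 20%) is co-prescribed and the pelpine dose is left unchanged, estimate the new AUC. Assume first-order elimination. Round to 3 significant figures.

3.26 × 10³ μg·h/mL

The CYP1A2 pathway (66% of clearance) drops to 0.2× activity: 0.66 × 0.2 = 0.132.
Non-CYP routes (34%) are unchanged.
Relative clearance = 0.132 + 0.34 = 0.472.
With dosing unchanged, AUC scales as 1/CL: 1540 / 0.472 = 3.26 × 10³ μg·h/mL.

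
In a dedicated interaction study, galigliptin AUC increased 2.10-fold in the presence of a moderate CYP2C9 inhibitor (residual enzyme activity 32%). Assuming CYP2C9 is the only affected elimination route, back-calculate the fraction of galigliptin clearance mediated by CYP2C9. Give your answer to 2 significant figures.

CL'/CL = 1 / 2.10 = 0.4762
0.32·fm + (1 − fm) = 0.4762
fm = (0.4762 − 1) / (0.32 − 1) = 0.77

0.77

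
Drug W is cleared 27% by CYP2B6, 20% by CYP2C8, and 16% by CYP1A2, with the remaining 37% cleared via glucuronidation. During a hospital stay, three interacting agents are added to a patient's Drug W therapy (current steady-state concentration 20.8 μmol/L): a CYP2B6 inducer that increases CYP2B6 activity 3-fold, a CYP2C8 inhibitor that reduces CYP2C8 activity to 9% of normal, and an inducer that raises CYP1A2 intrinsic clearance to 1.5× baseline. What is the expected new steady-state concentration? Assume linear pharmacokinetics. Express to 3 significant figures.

14.5 μmol/L

The CYP2B6 pathway (27% of clearance) increases to 3× activity: 0.27 × 3 = 0.81.
The CYP2C8 pathway (20% of clearance) falls to 0.09× activity: 0.2 × 0.09 = 0.018.
The CYP1A2 pathway (16% of clearance) rises to 1.5× activity: 0.16 × 1.5 = 0.24.
Non-CYP routes (37%) are unchanged.
Relative clearance = 0.81 + 0.018 + 0.24 + 0.37 = 1.438.
Dividing the baseline by the relative clearance: 20.8 / 1.438 = 14.5 μmol/L.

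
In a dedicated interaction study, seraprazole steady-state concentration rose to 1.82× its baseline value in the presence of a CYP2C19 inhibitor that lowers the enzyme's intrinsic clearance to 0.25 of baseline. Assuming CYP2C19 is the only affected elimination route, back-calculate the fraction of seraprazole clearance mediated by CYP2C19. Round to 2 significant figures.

0.60

Write x for the fraction cleared via CYP2C19. The observed steady-state concentration change means clearance fell to 1/1.82 = 0.5495 of baseline.
Setting x·0.25 + (1 − x) = 0.5495 and solving: x = (0.5495 − 1)/(0.25 − 1) = 0.60.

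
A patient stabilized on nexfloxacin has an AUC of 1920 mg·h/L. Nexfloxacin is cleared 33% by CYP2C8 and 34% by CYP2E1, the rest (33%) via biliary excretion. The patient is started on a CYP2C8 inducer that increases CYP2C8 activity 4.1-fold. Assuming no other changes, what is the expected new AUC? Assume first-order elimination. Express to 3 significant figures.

949 mg·h/L

The CYP2C8 pathway (33% of clearance) increases to 4.1× activity: 0.33 × 4.1 = 1.353.
CYP2E1 (34%) and the residual 33% are unaffected.
New clearance relative to baseline: 1.353 + 0.34 + 0.33 = 2.023.
With dosing unchanged, AUC scales as 1/CL: 1920 / 2.023 = 949 mg·h/L.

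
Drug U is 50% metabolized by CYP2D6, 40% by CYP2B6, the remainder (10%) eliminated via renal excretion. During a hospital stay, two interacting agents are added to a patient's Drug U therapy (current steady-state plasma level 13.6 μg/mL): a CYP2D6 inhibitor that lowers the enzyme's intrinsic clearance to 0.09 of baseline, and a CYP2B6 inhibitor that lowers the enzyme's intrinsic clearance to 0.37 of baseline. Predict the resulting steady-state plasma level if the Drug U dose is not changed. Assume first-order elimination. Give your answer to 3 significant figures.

46.4 μg/mL

CYP2D6: 0.5 × 0.09 = 0.045
CYP2B6: 0.4 × 0.37 = 0.148
Other: 0.1 (unchanged)
Relative clearance = 0.045 + 0.148 + 0.1 = 0.293.
Steady-state plasma level ∝ 1/CL: new value = 13.6 / 0.293 = 46.4 μg/mL.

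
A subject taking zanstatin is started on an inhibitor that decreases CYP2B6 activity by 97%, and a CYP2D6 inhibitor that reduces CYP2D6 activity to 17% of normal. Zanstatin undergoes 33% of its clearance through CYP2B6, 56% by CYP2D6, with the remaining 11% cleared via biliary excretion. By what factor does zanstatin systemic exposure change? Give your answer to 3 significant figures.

The CYP2B6 pathway (33% of clearance) drops to 0.03× activity: 0.33 × 0.03 = 0.0099.
The CYP2D6 pathway (56% of clearance) is reduced to 0.17× activity: 0.56 × 0.17 = 0.0952.
Non-CYP routes (11%) are unchanged.
Relative clearance = 0.0099 + 0.0952 + 0.11 = 0.2151.
Systemic exposure ∝ 1/CL: fold-change = 1 / 0.2151 = 4.65.

4.65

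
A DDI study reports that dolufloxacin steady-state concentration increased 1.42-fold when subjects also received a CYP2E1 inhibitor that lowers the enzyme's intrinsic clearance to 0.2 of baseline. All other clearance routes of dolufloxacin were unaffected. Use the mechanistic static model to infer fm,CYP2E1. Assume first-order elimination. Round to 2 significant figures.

0.37

Let x = fm,CYP2E1. Because steady-state concentration ∝ 1/CL, relative clearance fell to 1/1.42 = 0.7042.
Only the CYP2E1 route changed, so 0.7042 = x·0.2 + (1 − x), giving x = 0.37.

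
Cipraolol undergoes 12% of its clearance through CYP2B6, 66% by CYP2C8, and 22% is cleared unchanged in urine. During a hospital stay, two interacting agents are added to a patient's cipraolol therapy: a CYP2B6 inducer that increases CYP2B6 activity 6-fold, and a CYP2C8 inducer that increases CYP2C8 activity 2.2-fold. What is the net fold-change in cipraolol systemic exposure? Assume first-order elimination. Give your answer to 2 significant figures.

The CYP2B6 pathway (12% of clearance) is boosted to 6× activity: 0.12 × 6 = 0.72.
The CYP2C8 pathway (66% of clearance) increases to 2.2× activity: 0.66 × 2.2 = 1.452.
The remaining 22% of clearance is unaffected.
New clearance relative to baseline: 0.72 + 1.452 + 0.22 = 2.392.
Net systemic exposure ratio = 1 / 2.392 = 0.42.

0.42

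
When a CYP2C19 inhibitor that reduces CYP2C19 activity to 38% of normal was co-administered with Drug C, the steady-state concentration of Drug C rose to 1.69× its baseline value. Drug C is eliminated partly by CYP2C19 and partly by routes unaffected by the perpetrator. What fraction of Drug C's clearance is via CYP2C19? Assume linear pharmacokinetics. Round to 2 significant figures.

0.66

CL'/CL = 1 / 1.69 = 0.5917
0.38·fm + (1 − fm) = 0.5917
fm = (0.5917 − 1) / (0.38 − 1) = 0.66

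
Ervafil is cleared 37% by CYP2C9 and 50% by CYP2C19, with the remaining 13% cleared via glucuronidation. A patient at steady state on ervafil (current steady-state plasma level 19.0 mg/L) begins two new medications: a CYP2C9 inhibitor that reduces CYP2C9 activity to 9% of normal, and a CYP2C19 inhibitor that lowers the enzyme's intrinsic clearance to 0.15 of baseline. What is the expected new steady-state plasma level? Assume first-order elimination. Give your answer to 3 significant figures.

The CYP2C9 pathway (37% of clearance) is reduced to 0.09× activity: 0.37 × 0.09 = 0.0333.
The CYP2C19 pathway (50% of clearance) falls to 0.15× activity: 0.5 × 0.15 = 0.075.
The remaining 13% of clearance is unaffected.
Relative clearance = 0.0333 + 0.075 + 0.13 = 0.2383.
Dividing the baseline by the relative clearance: 19.0 / 0.2383 = 79.7 mg/L.

79.7 mg/L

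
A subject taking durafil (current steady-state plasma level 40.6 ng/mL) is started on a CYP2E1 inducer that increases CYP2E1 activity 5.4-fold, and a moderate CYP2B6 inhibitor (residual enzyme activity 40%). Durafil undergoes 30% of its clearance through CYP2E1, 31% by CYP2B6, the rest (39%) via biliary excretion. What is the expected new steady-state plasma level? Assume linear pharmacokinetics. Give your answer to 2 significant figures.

The CYP2E1 pathway (30% of clearance) is boosted to 5.4× activity: 0.3 × 5.4 = 1.62.
The CYP2B6 pathway (31% of clearance) is reduced to 0.4× activity: 0.31 × 0.4 = 0.124.
Non-CYP routes (39%) are unchanged.
CL_new/CL_old = 1.62 + 0.124 + 0.39 = 2.134.
New steady-state plasma level = 40.6 / 2.134 = 19 ng/mL (concentration scales inversely with clearance).

19 ng/mL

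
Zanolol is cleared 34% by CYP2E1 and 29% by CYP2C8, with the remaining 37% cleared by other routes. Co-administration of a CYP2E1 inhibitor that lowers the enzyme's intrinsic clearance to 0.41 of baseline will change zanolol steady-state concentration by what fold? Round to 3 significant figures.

CYP2E1: 0.34 × 0.41 = 0.1394
CYP2C8: 0.29 (unchanged)
Other: 0.37 (unchanged)
Relative clearance = 0.1394 + 0.29 + 0.37 = 0.7994.
Steady-state concentration ratio = CL_old/CL_new = 1 / 0.7994 = 1.25.

1.25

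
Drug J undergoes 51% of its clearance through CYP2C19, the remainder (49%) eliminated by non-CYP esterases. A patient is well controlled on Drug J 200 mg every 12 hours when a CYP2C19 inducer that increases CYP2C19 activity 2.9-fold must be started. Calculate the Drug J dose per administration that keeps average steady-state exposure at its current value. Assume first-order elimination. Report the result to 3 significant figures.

394 mg

The CYP2C19 pathway (51% of clearance) is boosted to 2.9× activity: 0.51 × 2.9 = 1.479.
Non-CYP routes (49%) are unchanged.
CL_new/CL_old = 1.479 + 0.49 = 1.969.
Css,avg = (dose rate)/CL, so holding Css fixed requires dose ∝ CL: 200 × 1.969 = 394 mg.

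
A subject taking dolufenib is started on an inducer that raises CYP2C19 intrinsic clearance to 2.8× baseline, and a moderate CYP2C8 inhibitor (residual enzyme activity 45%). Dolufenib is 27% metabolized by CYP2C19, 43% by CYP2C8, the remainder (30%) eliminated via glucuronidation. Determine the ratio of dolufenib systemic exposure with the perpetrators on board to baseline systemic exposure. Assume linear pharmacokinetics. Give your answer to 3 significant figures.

0.800

The CYP2C19 pathway (27% of clearance) increases to 2.8× activity: 0.27 × 2.8 = 0.756.
The CYP2C8 pathway (43% of clearance) falls to 0.45× activity: 0.43 × 0.45 = 0.1935.
The remaining 30% of clearance is unaffected.
New clearance relative to baseline: 0.756 + 0.1935 + 0.3 = 1.2495.
Systemic exposure ∝ 1/CL: fold-change = 1 / 1.2495 = 0.800.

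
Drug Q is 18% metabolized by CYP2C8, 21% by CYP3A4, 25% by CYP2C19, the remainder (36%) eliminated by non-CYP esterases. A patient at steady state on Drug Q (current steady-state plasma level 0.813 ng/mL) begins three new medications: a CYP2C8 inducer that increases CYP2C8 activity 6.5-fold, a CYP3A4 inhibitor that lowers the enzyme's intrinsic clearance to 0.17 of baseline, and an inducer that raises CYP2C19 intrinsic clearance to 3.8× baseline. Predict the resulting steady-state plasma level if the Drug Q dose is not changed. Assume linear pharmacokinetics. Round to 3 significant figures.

0.323 ng/mL

The CYP2C8 pathway (18% of clearance) rises to 6.5× activity: 0.18 × 6.5 = 1.17.
The CYP3A4 pathway (21% of clearance) falls to 0.17× activity: 0.21 × 0.17 = 0.0357.
The CYP2C19 pathway (25% of clearance) increases to 3.8× activity: 0.25 × 3.8 = 0.95.
The remaining 36% of clearance is unaffected.
CL_new/CL_old = 1.17 + 0.0357 + 0.95 + 0.36 = 2.5157.
New steady-state plasma level = 0.813 / 2.5157 = 0.323 ng/mL (concentration scales inversely with clearance).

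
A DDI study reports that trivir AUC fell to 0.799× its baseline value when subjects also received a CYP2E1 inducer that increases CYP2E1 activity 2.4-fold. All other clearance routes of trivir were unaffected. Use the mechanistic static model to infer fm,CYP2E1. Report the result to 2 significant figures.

0.18

Let x = fm,CYP2E1. Because AUC ∝ 1/CL, relative clearance rose to 1/0.799 = 1.252.
Setting x·2.4 + (1 − x) = 1.252 and solving: x = (1.252 − 1)/(2.4 − 1) = 0.18.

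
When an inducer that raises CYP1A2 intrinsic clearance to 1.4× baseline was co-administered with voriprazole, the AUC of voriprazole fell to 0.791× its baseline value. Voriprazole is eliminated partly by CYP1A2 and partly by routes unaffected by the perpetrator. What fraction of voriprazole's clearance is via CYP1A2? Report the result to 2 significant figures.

0.66

Let x = fm,CYP1A2. Because AUC ∝ 1/CL, relative clearance rose to 1/0.791 = 1.264.
Only the CYP1A2 route changed, so 1.264 = x·1.4 + (1 − x), giving x = 0.66.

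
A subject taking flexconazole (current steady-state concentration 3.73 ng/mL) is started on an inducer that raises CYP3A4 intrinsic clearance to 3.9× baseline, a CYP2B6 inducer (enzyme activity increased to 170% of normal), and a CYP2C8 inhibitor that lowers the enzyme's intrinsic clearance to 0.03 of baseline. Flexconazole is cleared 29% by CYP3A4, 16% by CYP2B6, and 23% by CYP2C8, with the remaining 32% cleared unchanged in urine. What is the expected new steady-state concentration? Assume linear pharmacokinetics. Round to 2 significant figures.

The CYP3A4 pathway (29% of clearance) is boosted to 3.9× activity: 0.29 × 3.9 = 1.131.
The CYP2B6 pathway (16% of clearance) is boosted to 1.7× activity: 0.16 × 1.7 = 0.272.
The CYP2C8 pathway (23% of clearance) drops to 0.03× activity: 0.23 × 0.03 = 0.0069.
Non-CYP routes (32%) are unchanged.
New clearance relative to baseline: 1.131 + 0.272 + 0.0069 + 0.32 = 1.7299.
Steady-state concentration ∝ 1/CL: new value = 3.73 / 1.7299 = 2.2 ng/mL.

2.2 ng/mL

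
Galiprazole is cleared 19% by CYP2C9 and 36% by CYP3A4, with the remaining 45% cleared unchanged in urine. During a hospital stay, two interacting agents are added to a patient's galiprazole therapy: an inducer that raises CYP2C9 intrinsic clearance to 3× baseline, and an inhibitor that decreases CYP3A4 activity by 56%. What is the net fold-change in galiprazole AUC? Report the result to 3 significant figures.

0.849

The CYP2C9 pathway (19% of clearance) increases to 3× activity: 0.19 × 3 = 0.57.
The CYP3A4 pathway (36% of clearance) is reduced to 0.44× activity: 0.36 × 0.44 = 0.1584.
The remaining 45% of clearance is unaffected.
New clearance relative to baseline: 0.57 + 0.1584 + 0.45 = 1.1784.
AUC ∝ 1/CL: fold-change = 1 / 1.1784 = 0.849.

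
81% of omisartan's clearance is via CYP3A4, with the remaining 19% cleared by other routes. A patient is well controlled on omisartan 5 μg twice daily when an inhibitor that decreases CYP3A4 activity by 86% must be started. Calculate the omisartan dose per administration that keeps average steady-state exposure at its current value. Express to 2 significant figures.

The CYP3A4 pathway (81% of clearance) is reduced to 0.14× activity: 0.81 × 0.14 = 0.1134.
Non-CYP routes (19%) are unchanged.
CL_new/CL_old = 0.1134 + 0.19 = 0.3034.
Exposure is unchanged when dose changes in proportion to clearance. New dose = 5 μg × 0.3034 = 1.5 μg.

1.5 μg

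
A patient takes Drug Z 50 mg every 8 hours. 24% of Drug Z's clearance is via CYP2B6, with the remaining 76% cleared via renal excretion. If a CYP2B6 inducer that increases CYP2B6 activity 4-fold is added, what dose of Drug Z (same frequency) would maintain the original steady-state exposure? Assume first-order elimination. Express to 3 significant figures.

CYP2B6: 0.24 × 4 = 0.96
Other: 0.76 (unchanged)
New clearance relative to baseline: 0.96 + 0.76 = 1.72.
To maintain the same steady-state level, dose must scale with clearance: new dose = 50 × 1.72 = 86.0 mg.

86.0 mg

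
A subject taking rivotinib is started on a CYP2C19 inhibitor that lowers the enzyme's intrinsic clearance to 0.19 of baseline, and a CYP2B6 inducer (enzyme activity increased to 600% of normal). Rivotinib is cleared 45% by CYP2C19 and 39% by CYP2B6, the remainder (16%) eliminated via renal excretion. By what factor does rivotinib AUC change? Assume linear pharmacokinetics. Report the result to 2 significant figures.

CYP2C19: 0.45 × 0.19 = 0.0855
CYP2B6: 0.39 × 6 = 2.34
Other: 0.16 (unchanged)
Relative clearance = 0.0855 + 2.34 + 0.16 = 2.5855.
Net AUC ratio = 1 / 2.5855 = 0.39.

0.39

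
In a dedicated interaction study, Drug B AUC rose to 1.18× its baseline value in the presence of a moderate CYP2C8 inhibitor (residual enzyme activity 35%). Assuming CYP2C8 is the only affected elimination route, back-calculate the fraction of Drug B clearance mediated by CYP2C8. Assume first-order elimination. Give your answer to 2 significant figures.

0.23

Call the CYP2C8 fraction fm. After the interaction, CL_new/CL_old = fm × 0.35 + (1 − fm).
AUC ratio = 1 / (new CL fraction), so new CL fraction = 1 / 1.18 = 0.8475.
fm × 0.35 + 1 − fm = 0.8475  ⇒  fm × (0.35 − 1) = −0.1525  ⇒  fm = 0.23.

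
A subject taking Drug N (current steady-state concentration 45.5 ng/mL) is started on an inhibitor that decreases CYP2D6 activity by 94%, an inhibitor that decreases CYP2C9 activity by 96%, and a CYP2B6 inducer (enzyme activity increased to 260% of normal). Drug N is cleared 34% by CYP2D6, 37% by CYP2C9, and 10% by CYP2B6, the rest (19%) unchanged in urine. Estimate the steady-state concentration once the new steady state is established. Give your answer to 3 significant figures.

The CYP2D6 pathway (34% of clearance) falls to 0.06× activity: 0.34 × 0.06 = 0.0204.
The CYP2C9 pathway (37% of clearance) falls to 0.04× activity: 0.37 × 0.04 = 0.0148.
The CYP2B6 pathway (10% of clearance) rises to 2.6× activity: 0.1 × 2.6 = 0.26.
Non-CYP routes (19%) are unchanged.
CL_new/CL_old = 0.0204 + 0.0148 + 0.26 + 0.19 = 0.4852.
Dividing the baseline by the relative clearance: 45.5 / 0.4852 = 93.8 ng/mL.

93.8 ng/mL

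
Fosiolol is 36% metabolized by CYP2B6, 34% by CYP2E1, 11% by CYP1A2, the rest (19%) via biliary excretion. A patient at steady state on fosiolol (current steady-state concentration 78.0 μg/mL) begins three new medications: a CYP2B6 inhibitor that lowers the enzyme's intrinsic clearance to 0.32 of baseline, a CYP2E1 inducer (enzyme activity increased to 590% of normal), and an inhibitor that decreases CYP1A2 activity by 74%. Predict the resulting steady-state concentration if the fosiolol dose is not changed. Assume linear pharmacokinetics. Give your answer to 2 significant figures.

CYP2B6: 0.36 × 0.32 = 0.1152
CYP2E1: 0.34 × 5.9 = 2.006
CYP1A2: 0.11 × 0.26 = 0.0286
Other: 0.19 (unchanged)
Relative clearance = 0.1152 + 2.006 + 0.0286 + 0.19 = 2.3398.
New steady-state concentration = 78.0 / 2.3398 = 33 μg/mL (concentration scales inversely with clearance).

33 μg/mL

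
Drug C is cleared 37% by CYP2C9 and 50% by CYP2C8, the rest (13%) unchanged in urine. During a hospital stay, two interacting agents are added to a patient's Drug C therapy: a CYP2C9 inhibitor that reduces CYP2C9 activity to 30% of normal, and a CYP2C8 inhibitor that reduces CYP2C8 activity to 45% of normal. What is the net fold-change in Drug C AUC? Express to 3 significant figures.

The CYP2C9 pathway (37% of clearance) is reduced to 0.3× activity: 0.37 × 0.3 = 0.111.
The CYP2C8 pathway (50% of clearance) drops to 0.45× activity: 0.5 × 0.45 = 0.225.
The remaining 13% of clearance is unaffected.
New clearance relative to baseline: 0.111 + 0.225 + 0.13 = 0.466.
AUC ∝ 1/CL: fold-change = 1 / 0.466 = 2.15.

2.15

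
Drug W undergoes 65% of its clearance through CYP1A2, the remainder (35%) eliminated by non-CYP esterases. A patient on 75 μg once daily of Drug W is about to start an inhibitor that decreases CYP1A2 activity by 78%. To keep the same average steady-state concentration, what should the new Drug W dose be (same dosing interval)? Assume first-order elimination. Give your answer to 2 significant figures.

37 μg

The CYP1A2 pathway (65% of clearance) falls to 0.22× activity: 0.65 × 0.22 = 0.143.
The remaining 35% of clearance is unaffected.
Relative clearance = 0.143 + 0.35 = 0.493.
Css,avg = (dose rate)/CL, so holding Css fixed requires dose ∝ CL: 75 × 0.493 = 37 μg.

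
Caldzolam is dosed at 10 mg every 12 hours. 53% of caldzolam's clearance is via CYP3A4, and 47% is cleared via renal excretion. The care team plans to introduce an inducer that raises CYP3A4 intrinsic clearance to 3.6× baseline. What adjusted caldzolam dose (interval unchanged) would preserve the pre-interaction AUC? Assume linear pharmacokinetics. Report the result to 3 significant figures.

23.8 mg

The CYP3A4 pathway (53% of clearance) increases to 3.6× activity: 0.53 × 3.6 = 1.908.
Non-CYP routes (47%) are unchanged.
CL_new/CL_old = 1.908 + 0.47 = 2.378.
Css,avg = (dose rate)/CL, so holding Css fixed requires dose ∝ CL: 10 × 2.378 = 23.8 mg.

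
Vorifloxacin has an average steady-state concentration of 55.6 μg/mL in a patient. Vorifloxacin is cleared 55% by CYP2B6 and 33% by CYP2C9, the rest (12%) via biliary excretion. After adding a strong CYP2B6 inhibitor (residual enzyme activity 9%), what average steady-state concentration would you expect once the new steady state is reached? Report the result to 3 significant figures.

111 μg/mL

The CYP2B6 pathway (55% of clearance) falls to 0.09× activity: 0.55 × 0.09 = 0.0495.
CYP2C9 (33%) and the residual 12% are unaffected.
New clearance relative to baseline: 0.0495 + 0.33 + 0.12 = 0.4995.
New average steady-state concentration = baseline ÷ relative clearance = 55.6 / 0.4995 = 111 μg/mL.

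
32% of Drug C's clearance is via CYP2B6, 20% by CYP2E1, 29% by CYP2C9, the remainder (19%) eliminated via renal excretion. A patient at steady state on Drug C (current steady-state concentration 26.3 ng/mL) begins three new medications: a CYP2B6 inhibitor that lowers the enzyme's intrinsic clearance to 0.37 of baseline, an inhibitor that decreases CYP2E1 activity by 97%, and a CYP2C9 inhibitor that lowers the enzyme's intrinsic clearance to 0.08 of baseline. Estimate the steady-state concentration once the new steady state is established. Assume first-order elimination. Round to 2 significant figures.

78 ng/mL

The CYP2B6 pathway (32% of clearance) drops to 0.37× activity: 0.32 × 0.37 = 0.1184.
The CYP2E1 pathway (20% of clearance) is reduced to 0.03× activity: 0.2 × 0.03 = 0.006.
The CYP2C9 pathway (29% of clearance) falls to 0.08× activity: 0.29 × 0.08 = 0.0232.
Non-CYP routes (19%) are unchanged.
CL_new/CL_old = 0.1184 + 0.006 + 0.0232 + 0.19 = 0.3376.
New steady-state concentration = 26.3 / 0.3376 = 78 ng/mL (concentration scales inversely with clearance).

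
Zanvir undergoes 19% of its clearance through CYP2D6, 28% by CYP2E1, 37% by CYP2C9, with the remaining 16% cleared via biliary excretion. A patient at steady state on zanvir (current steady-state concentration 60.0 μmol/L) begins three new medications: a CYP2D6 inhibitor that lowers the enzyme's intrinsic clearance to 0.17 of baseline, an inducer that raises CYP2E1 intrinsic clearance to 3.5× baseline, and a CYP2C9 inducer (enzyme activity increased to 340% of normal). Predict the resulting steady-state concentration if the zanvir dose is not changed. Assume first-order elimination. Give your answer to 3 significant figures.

24.7 μmol/L

CYP2D6: 0.19 × 0.17 = 0.0323
CYP2E1: 0.28 × 3.5 = 0.98
CYP2C9: 0.37 × 3.4 = 1.258
Other: 0.16 (unchanged)
Relative clearance = 0.0323 + 0.98 + 1.258 + 0.16 = 2.4303.
New steady-state concentration = 60.0 / 2.4303 = 24.7 μmol/L (concentration scales inversely with clearance).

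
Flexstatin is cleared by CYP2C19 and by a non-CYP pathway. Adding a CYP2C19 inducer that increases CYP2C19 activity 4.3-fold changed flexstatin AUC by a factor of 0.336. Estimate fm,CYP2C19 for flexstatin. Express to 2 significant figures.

Write x for the fraction cleared via CYP2C19. The observed AUC change means clearance rose to 1/0.336 = 2.976 of baseline.
Setting x·4.3 + (1 − x) = 2.976 and solving: x = (2.976 − 1)/(4.3 − 1) = 0.60.

0.60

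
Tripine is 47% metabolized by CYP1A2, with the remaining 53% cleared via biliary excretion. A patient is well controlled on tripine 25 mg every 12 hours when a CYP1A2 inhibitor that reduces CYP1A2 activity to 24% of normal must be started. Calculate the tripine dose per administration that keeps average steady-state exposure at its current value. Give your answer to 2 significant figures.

The CYP1A2 pathway (47% of clearance) drops to 0.24× activity: 0.47 × 0.24 = 0.1128.
The remaining 53% of clearance is unaffected.
Relative clearance = 0.1128 + 0.53 = 0.6428.
Exposure is unchanged when dose changes in proportion to clearance. New dose = 25 mg × 0.6428 = 16 mg.

16 mg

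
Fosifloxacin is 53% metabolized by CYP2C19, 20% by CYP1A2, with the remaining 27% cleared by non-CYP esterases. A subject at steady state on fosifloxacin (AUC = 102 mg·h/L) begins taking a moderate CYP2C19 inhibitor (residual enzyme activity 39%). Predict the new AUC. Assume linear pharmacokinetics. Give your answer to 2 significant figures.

CYP2C19: 0.53 × 0.39 = 0.2067
CYP1A2: 0.2 (unchanged)
Other: 0.27 (unchanged)
CL_new/CL_old = 0.2067 + 0.2 + 0.27 = 0.6767.
With dosing unchanged, AUC scales as 1/CL: 102 / 0.6767 = 1.5 × 10² mg·h/L.

1.5 × 10² mg·h/L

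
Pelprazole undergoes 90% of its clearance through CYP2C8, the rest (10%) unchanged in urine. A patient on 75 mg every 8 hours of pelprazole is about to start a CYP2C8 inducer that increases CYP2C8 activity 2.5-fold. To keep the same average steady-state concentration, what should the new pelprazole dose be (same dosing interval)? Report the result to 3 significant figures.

CYP2C8: 0.9 × 2.5 = 2.25
Other: 0.1 (unchanged)
CL_new/CL_old = 2.25 + 0.1 = 2.35.
Exposure is unchanged when dose changes in proportion to clearance. New dose = 75 mg × 2.35 = 176 mg.

176 mg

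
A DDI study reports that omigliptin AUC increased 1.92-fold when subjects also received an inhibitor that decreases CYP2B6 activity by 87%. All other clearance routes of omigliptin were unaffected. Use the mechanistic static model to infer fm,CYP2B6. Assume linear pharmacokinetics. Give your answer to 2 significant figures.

Write x for the fraction cleared via CYP2B6. The observed AUC change means clearance fell to 1/1.92 = 0.5208 of baseline.
Only the CYP2B6 route changed, so 0.5208 = x·0.13 + (1 − x), giving x = 0.55.

0.55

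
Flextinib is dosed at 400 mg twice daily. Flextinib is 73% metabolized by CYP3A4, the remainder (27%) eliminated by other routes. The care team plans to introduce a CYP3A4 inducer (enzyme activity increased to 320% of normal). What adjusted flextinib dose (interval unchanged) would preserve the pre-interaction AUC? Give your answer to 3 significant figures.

CYP3A4: 0.73 × 3.2 = 2.336
Other: 0.27 (unchanged)
CL_new/CL_old = 2.336 + 0.27 = 2.606.
Css,avg = (dose rate)/CL, so holding Css fixed requires dose ∝ CL: 400 × 2.606 = 1.04 × 10³ mg.

1.04 × 10³ mg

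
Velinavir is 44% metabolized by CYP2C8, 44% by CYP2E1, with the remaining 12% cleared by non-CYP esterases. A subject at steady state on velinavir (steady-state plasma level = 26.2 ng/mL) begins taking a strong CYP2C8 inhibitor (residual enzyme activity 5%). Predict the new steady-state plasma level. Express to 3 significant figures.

The CYP2C8 pathway (44% of clearance) is reduced to 0.05× activity: 0.44 × 0.05 = 0.022.
CYP2E1 (44%) and the residual 12% are unaffected.
Relative clearance = 0.022 + 0.44 + 0.12 = 0.582.
New steady-state plasma level = baseline ÷ relative clearance = 26.2 / 0.582 = 45.0 ng/mL.

45.0 ng/mL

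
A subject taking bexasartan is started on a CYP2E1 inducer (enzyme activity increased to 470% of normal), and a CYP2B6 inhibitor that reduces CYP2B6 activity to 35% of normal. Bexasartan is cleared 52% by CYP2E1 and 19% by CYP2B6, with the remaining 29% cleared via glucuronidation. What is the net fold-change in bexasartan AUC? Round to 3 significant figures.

The CYP2E1 pathway (52% of clearance) rises to 4.7× activity: 0.52 × 4.7 = 2.444.
The CYP2B6 pathway (19% of clearance) falls to 0.35× activity: 0.19 × 0.35 = 0.0665.
The remaining 29% of clearance is unaffected.
New clearance relative to baseline: 2.444 + 0.0665 + 0.29 = 2.8005.
AUC ∝ 1/CL: fold-change = 1 / 2.8005 = 0.357.

0.357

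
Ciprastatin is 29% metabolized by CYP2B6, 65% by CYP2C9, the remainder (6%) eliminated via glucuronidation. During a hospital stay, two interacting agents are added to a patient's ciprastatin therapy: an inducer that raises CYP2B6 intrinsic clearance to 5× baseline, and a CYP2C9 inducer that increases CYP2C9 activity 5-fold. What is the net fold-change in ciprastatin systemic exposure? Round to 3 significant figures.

CYP2B6: 0.29 × 5 = 1.45
CYP2C9: 0.65 × 5 = 3.25
Other: 0.06 (unchanged)
Relative clearance = 1.45 + 3.25 + 0.06 = 4.76.
Net systemic exposure ratio = 1 / 4.76 = 0.210.

0.210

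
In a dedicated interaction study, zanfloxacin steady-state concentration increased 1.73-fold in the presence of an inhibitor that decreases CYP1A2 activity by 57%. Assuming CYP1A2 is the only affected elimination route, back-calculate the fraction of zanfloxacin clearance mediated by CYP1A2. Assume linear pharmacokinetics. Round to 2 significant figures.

Let x = fm,CYP1A2. Because steady-state concentration ∝ 1/CL, relative clearance fell to 1/1.73 = 0.578.
Setting x·0.43 + (1 − x) = 0.578 and solving: x = (0.578 − 1)/(0.43 − 1) = 0.74.

0.74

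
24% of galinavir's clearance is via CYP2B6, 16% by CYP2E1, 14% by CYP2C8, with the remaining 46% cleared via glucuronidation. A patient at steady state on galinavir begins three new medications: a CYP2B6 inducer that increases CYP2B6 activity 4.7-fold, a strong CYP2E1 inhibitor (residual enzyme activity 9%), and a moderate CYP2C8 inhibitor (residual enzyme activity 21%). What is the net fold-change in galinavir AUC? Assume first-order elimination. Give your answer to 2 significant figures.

0.61

The CYP2B6 pathway (24% of clearance) rises to 4.7× activity: 0.24 × 4.7 = 1.128.
The CYP2E1 pathway (16% of clearance) is reduced to 0.09× activity: 0.16 × 0.09 = 0.0144.
The CYP2C8 pathway (14% of clearance) falls to 0.21× activity: 0.14 × 0.21 = 0.0294.
The remaining 46% of clearance is unaffected.
CL_new/CL_old = 1.128 + 0.0144 + 0.0294 + 0.46 = 1.6318.
Because AUC varies inversely with clearance, the combined effect is 1 / 1.6318 = 0.61.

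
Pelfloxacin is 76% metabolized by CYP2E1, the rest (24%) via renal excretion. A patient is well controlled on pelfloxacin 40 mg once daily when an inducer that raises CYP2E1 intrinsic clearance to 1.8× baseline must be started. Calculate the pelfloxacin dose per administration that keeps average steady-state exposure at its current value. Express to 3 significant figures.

64.3 mg

The CYP2E1 pathway (76% of clearance) increases to 1.8× activity: 0.76 × 1.8 = 1.368.
The remaining 24% of clearance is unaffected.
New clearance relative to baseline: 1.368 + 0.24 = 1.608.
Exposure is unchanged when dose changes in proportion to clearance. New dose = 40 mg × 1.608 = 64.3 mg.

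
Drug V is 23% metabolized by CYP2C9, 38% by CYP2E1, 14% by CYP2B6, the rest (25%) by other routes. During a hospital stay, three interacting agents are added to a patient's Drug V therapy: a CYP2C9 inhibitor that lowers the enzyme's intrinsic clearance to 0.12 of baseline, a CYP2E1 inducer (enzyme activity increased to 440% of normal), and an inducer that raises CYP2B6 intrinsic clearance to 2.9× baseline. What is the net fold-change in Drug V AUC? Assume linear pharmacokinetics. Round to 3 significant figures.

0.425

CYP2C9: 0.23 × 0.12 = 0.0276
CYP2E1: 0.38 × 4.4 = 1.672
CYP2B6: 0.14 × 2.9 = 0.406
Other: 0.25 (unchanged)
New clearance relative to baseline: 0.0276 + 1.672 + 0.406 + 0.25 = 2.3556.
Net AUC ratio = 1 / 2.3556 = 0.425.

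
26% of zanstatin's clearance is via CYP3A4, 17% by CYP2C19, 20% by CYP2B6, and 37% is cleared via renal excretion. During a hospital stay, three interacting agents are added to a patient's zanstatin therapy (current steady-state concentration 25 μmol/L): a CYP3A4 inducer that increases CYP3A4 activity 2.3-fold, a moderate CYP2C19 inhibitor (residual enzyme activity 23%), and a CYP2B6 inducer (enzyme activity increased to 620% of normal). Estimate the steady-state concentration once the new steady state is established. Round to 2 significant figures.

11 μmol/L

CYP3A4: 0.26 × 2.3 = 0.598
CYP2C19: 0.17 × 0.23 = 0.0391
CYP2B6: 0.2 × 6.2 = 1.24
Other: 0.37 (unchanged)
New clearance relative to baseline: 0.598 + 0.0391 + 1.24 + 0.37 = 2.2471.
Dividing the baseline by the relative clearance: 25 / 2.2471 = 11 μmol/L.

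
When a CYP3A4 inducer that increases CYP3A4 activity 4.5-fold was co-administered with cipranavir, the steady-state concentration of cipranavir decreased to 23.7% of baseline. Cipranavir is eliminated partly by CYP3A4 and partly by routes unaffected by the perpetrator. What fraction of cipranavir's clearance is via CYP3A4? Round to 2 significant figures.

0.92

Let x = fm,CYP3A4. Because steady-state concentration ∝ 1/CL, relative clearance rose to 1/0.237 = 4.219.
Only the CYP3A4 route changed, so 4.219 = x·4.5 + (1 − x), giving x = 0.92.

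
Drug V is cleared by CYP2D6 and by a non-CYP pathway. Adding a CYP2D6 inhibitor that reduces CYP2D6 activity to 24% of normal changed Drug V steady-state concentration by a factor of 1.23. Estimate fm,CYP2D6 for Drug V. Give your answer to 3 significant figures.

0.246

Let x = fm,CYP2D6. Because steady-state concentration ∝ 1/CL, relative clearance fell to 1/1.23 = 0.813.
Only the CYP2D6 route changed, so 0.813 = x·0.24 + (1 − x), giving x = 0.246.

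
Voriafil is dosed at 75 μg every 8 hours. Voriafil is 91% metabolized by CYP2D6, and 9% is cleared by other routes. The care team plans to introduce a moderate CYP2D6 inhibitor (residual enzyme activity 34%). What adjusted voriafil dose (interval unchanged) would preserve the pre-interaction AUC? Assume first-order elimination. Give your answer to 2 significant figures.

30 μg

The CYP2D6 pathway (91% of clearance) falls to 0.34× activity: 0.91 × 0.34 = 0.3094.
The remaining 9% of clearance is unaffected.
CL_new/CL_old = 0.3094 + 0.09 = 0.3994.
To maintain the same steady-state level, dose must scale with clearance: new dose = 75 × 0.3994 = 30 μg.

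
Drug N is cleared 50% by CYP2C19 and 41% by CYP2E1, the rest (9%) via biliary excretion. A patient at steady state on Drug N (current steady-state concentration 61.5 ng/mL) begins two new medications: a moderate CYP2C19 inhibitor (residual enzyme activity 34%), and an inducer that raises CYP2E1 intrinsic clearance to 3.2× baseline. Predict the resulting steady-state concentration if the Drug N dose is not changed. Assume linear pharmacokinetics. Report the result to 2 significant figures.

39 ng/mL

CYP2C19: 0.5 × 0.34 = 0.17
CYP2E1: 0.41 × 3.2 = 1.312
Other: 0.09 (unchanged)
New clearance relative to baseline: 0.17 + 1.312 + 0.09 = 1.572.
New steady-state concentration = 61.5 / 1.572 = 39 ng/mL (concentration scales inversely with clearance).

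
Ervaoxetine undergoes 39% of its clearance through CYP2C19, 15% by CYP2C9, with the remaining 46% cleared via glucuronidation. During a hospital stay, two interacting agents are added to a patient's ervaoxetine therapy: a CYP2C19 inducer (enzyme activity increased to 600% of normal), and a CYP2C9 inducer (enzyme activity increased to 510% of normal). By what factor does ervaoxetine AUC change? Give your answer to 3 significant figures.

0.281

The CYP2C19 pathway (39% of clearance) rises to 6× activity: 0.39 × 6 = 2.34.
The CYP2C9 pathway (15% of clearance) is boosted to 5.1× activity: 0.15 × 5.1 = 0.765.
Non-CYP routes (46%) are unchanged.
Relative clearance = 2.34 + 0.765 + 0.46 = 3.565.
AUC ∝ 1/CL: fold-change = 1 / 3.565 = 0.281.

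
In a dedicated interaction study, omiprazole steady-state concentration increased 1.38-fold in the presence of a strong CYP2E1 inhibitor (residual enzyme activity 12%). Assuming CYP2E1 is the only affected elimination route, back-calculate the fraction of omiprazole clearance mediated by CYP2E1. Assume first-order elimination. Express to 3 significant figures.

0.313

Call the CYP2E1 fraction fm. After the interaction, CL_new/CL_old = fm × 0.12 + (1 − fm).
Steady-state concentration ratio = 1 / (new CL fraction), so new CL fraction = 1 / 1.38 = 0.7246.
fm × 0.12 + 1 − fm = 0.7246  ⇒  fm × (0.12 − 1) = −0.2754  ⇒  fm = 0.313.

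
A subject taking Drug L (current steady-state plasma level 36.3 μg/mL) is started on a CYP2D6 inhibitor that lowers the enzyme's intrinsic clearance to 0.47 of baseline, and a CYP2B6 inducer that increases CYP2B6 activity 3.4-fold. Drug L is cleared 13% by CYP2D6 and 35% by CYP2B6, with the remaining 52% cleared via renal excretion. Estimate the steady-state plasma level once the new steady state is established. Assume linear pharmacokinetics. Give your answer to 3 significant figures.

CYP2D6: 0.13 × 0.47 = 0.0611
CYP2B6: 0.35 × 3.4 = 1.19
Other: 0.52 (unchanged)
Relative clearance = 0.0611 + 1.19 + 0.52 = 1.7711.
Dividing the baseline by the relative clearance: 36.3 / 1.7711 = 20.5 μg/mL.

20.5 μg/mL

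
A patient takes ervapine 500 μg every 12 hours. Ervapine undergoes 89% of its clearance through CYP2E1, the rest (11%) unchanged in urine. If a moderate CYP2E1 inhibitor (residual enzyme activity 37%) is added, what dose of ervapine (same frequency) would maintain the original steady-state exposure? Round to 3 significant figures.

220 μg

CYP2E1: 0.89 × 0.37 = 0.3293
Other: 0.11 (unchanged)
CL_new/CL_old = 0.3293 + 0.11 = 0.4393.
To maintain the same steady-state level, dose must scale with clearance: new dose = 500 × 0.4393 = 220 μg.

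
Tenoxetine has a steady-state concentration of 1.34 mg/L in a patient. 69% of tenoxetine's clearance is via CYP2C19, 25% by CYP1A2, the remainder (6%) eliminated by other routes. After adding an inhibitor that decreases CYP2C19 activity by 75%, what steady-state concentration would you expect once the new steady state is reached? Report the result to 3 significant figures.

2.78 mg/L

The CYP2C19 pathway (69% of clearance) falls to 0.25× activity: 0.69 × 0.25 = 0.1725.
CYP1A2 (25%) and the residual 6% are unaffected.
Relative clearance = 0.1725 + 0.25 + 0.06 = 0.4825.
With dosing unchanged, steady-state concentration scales as 1/CL: 1.34 / 0.4825 = 2.78 mg/L.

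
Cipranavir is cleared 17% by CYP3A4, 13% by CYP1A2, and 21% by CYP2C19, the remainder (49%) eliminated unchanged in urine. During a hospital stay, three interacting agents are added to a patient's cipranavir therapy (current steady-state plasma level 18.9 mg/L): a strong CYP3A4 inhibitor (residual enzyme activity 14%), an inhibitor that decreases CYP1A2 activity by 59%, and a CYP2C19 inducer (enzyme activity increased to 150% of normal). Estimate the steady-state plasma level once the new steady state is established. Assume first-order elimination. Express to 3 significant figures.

21.4 mg/L

The CYP3A4 pathway (17% of clearance) is reduced to 0.14× activity: 0.17 × 0.14 = 0.0238.
The CYP1A2 pathway (13% of clearance) falls to 0.41× activity: 0.13 × 0.41 = 0.0533.
The CYP2C19 pathway (21% of clearance) rises to 1.5× activity: 0.21 × 1.5 = 0.315.
The remaining 49% of clearance is unaffected.
CL_new/CL_old = 0.0238 + 0.0533 + 0.315 + 0.49 = 0.8821.
Steady-state plasma level ∝ 1/CL: new value = 18.9 / 0.8821 = 21.4 mg/L.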